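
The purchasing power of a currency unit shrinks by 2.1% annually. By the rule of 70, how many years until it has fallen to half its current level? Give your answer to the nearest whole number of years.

The rule works in reverse for decay: 70/2.1 ≈ 33.33 years to halve.

roughly 33 years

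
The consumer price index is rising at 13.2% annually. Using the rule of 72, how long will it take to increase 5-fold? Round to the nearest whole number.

At 13.2% it doubles every 72/13.2 ≈ 5.45 years.
Reaching 5× takes log₂(5) ≈ 2.32 doublings.
2.32 × 5.45 ≈ 13 years.

around 13 years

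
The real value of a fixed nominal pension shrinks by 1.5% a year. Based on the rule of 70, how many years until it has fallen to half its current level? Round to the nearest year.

Falling at 1.5%, it halves about every 70/1.5 = 46.67 years.

≈ 47 years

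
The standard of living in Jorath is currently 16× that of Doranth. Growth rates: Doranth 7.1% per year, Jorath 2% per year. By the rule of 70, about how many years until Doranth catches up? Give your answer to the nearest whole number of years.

The growth-rate gap is 7.1% − 2% = 5.1 percentage points.
So the ratio between them halves every 70/5.1 ≈ 13.73 years.
A 16× gap closes after 4 halvings: 4 × 13.73 ≈ 55 years.

around 55 years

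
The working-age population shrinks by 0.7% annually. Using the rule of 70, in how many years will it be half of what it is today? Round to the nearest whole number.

Halving time ≈ 70 / 0.7 = 100.00 → 100 years.

about 100 years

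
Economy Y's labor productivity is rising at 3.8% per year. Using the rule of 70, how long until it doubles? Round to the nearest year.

about 18 years

70/3.8 ≈ 18.42, so it doubles roughly every 18 years.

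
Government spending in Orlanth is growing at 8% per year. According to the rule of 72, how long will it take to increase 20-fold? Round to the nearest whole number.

approximately 39 years

One doubling takes 72/8 = 9.00 years.
20× is log₂ 20 ≈ 4.32 doublings, so ≈ 4.32 × 9.00 = 39 years.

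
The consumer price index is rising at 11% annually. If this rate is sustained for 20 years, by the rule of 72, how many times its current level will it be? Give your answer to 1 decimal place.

Doubles every ≈ 6.55 years (72/11).
20 years is 3.05 doublings; 2^3.05 ≈ 8.3×.

approximately 8.3 times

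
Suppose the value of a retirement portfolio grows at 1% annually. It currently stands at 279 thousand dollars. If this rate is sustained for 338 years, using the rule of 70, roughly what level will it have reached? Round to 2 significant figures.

It doubles every 70/1 ≈ 70.00 years, so 338 years is 4.83 doublings.
2^4.83 ≈ 28.44; 279 × 28.44 ≈ 7900 thousand dollars.

about 7900 thousand dollars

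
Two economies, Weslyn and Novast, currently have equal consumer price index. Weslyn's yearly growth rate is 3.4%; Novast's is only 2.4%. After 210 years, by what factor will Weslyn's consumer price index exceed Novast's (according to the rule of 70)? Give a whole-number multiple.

Weslyn pulls ahead at 1 pp per year, so the ratio doubles every 70/1 ≈ 70.00 years.
In 210 years that's 3.00 doublings: 2^3.00 ≈ 8.

8 times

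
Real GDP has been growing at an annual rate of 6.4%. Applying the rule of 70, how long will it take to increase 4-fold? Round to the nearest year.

approximately 22 years

One doubling takes 70/6.4 = 10.94 years.
Getting to 4× needs 2 doublings: 2 × 10.94 ≈ 22 years.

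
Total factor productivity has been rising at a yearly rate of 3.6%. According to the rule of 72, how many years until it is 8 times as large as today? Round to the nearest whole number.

One doubling takes 72/3.6 = 20.00 years.
Getting to 8× needs 3 doublings: 3 × 20.00 ≈ 60 years.

approximately 60 years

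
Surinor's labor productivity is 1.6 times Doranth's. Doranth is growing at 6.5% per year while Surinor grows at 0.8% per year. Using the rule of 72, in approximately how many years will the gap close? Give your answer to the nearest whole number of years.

9 years

What matters is the difference: 5.7 pp.
Rule of 72 on the gap: the ratio halves every 72/5.7 ≈ 12.63 years.
A 1.6 times gap takes log₂(1.6) ≈ 0.68 halvings to close: 0.68 × 12.63 ≈ 9 years.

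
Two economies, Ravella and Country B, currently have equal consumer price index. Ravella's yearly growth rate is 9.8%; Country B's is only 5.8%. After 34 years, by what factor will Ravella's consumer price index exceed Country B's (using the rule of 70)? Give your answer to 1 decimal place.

roughly 3.8 times

Ravella pulls ahead at 4 pp per year, so the ratio doubles every 70/4 ≈ 17.50 years.
In 34 years that's 1.94 doublings: 2^1.94 ≈ 3.8.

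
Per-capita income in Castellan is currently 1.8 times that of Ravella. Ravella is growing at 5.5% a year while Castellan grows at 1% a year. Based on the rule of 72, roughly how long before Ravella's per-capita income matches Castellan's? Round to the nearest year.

around 14 years

What matters is the difference: 4.5 pp.
Rule of 72 on the gap: the ratio halves every 72/4.5 ≈ 16.00 years.
A 1.8 times gap takes log₂(1.8) ≈ 0.85 halvings to close: 0.85 × 16.00 ≈ 14 years.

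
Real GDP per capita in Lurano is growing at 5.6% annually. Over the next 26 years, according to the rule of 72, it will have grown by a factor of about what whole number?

4 times

Doubling time ≈ 72/5.6 = 12.86 years.
26/12.86 ≈ 2 doublings, so about 2^2 = 4×.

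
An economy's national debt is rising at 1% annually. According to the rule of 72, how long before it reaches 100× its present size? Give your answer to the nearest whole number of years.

At 1% it doubles every 72/1 ≈ 72.00 years.
100× is log₂ 100 ≈ 6.64 doublings, so ≈ 6.64 × 72.00 = 478 years.

roughly 478 years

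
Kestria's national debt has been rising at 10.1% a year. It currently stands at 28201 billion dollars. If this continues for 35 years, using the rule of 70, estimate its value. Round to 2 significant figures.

Doubling time ≈ 70/10.1 = 6.93 years.
35 years is 35/6.93 ≈ 5.05 doublings, a factor of 2^5.05 ≈ 33.13.
28201 × 33.13 ≈ 930000 billion dollars.

930000 billion dollars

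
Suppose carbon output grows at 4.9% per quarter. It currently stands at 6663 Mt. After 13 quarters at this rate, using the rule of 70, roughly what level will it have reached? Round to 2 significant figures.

It doubles every 70/4.9 ≈ 14.29 quarters, so 13 quarters is 0.91 doublings.
2^0.91 ≈ 1.88; 6663 × 1.88 ≈ 13000 Mt.

about 13000 Mt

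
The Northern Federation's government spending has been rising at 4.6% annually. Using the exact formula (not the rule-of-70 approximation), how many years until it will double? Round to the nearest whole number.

15 years

t = ln(2) / ln(1 + 0.046) = 0.6931 / 0.044973 ≈ 15.41.
≈ 15 years.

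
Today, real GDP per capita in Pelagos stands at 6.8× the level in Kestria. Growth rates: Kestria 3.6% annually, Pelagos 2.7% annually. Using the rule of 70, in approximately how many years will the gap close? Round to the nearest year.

about 215 years

Kestria gains on Pelagos at 3.6% − 2.7% = 0.9 points a year.
At that relative rate the gap halves every 70/0.9 ≈ 77.78 years.
A 6.8× gap takes log₂(6.8) ≈ 2.77 halvings to close: 2.77 × 77.78 ≈ 215 years.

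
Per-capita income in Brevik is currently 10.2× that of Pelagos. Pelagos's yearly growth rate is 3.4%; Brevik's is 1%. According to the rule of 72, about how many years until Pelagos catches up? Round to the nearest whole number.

about 101 years

What matters is the difference: 2.4 pp.
Rule of 72 on the gap: the ratio halves every 72/2.4 ≈ 30.00 years.
A 10.2× gap takes log₂(10.2) ≈ 3.35 halvings to close: 3.35 × 30.00 ≈ 101 years.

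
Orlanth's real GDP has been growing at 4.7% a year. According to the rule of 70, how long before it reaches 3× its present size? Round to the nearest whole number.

about 24 years

One doubling takes 70/4.7 = 14.89 years.
Reaching 3× takes log₂(3) ≈ 1.58 doublings.
1.58 × 14.89 ≈ 24 years.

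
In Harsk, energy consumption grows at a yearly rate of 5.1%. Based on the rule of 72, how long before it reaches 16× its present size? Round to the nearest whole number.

At 5.1% it doubles every 72/5.1 ≈ 14.12 years.
16× is 4 doublings, so 4 × 14.12 ≈ 56 years.

≈ 56 years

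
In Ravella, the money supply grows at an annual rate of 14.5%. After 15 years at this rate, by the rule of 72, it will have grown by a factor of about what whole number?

approximately 8 times

At 14.5% one doubling takes ≈ 4.97 years; 15 years is 3 of them, so ×8.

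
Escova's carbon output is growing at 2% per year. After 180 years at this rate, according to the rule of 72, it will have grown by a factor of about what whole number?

Doubling time ≈ 72/2 = 36.00 years.
180/36.00 ≈ 5 doublings, so about 2^5 = 32×.

roughly 32 times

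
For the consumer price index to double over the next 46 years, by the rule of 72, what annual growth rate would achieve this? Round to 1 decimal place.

around 1.6% a year

72 / 46 ≈ 1.57, so about 1.6% a year.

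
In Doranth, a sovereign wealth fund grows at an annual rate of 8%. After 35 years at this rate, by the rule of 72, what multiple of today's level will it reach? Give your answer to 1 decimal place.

14.8 times

Doubles every ≈ 9.00 years (72/8).
35 years is 3.89 doublings; 2^3.89 ≈ 14.8×.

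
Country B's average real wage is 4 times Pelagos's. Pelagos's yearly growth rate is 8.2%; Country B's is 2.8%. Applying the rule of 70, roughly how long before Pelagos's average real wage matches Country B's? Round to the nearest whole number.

Pelagos gains on Country B at 8.2% − 2.8% = 5.4 points a year.
At that relative rate the gap halves every 70/5.4 ≈ 12.96 years.
A 4 times gap closes after 2 halvings: 2 × 12.96 ≈ 26 years.

≈ 26 years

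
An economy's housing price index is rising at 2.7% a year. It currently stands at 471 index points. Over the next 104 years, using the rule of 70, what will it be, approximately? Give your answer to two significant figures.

≈ 7600 index points

Doubling time ≈ 70/2.7 = 25.93 years.
104 years is 104/25.93 ≈ 4.01 doublings, a factor of 2^4.01 ≈ 16.11.
471 × 16.11 ≈ 7600 index points.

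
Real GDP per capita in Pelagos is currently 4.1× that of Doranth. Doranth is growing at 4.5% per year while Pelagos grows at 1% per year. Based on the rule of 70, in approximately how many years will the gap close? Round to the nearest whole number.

The growth-rate gap is 4.5% − 1% = 3.5 percentage points.
So the ratio between them halves every 70/3.5 ≈ 20.00 years.
A 4.1× gap takes log₂(4.1) ≈ 2.04 halvings to close: 2.04 × 20.00 ≈ 41 years.

41 years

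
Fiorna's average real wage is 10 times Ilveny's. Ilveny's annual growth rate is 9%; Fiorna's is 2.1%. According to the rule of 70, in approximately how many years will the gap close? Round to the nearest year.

34 years

What matters is the difference: 6.9 pp.
Rule of 70 on the gap: the ratio halves every 70/6.9 ≈ 10.14 years.
A 10 times gap takes log₂(10) ≈ 3.32 halvings to close: 3.32 × 10.14 ≈ 34 years.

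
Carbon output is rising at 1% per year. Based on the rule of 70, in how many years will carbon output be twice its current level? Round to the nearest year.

At 1%, doubling takes about 70/1 = 70.00 years.

70 years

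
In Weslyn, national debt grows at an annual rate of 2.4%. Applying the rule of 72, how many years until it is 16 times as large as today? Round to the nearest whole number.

around 120 years

One doubling takes 72/2.4 = 30.00 years.
16 = 2^4, so 4 doublings → 120 years.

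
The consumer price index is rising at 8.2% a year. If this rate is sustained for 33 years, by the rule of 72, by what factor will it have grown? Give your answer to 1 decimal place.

Doubling time ≈ 72/8.2 = 8.78 years.
33 years / 8.78 ≈ 3.76 doublings → factor 2^3.76 ≈ 13.5.

13.5 times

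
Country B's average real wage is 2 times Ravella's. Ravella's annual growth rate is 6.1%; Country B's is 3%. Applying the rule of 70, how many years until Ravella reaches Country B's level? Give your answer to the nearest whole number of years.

≈ 23 years

Ravella gains on Country B at 6.1% − 3% = 3.1 points a year.
At that relative rate the gap halves every 70/3.1 ≈ 22.58 years.
A 2 times gap closes after 1 halving: 1 × 22.58 ≈ 23 years.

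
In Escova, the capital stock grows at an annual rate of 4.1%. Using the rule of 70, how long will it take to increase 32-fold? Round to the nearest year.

Doubling time ≈ 70/4.1 = 17.07 years.
Getting to 32× needs 5 doublings: 5 × 17.07 ≈ 85 years.

roughly 85 years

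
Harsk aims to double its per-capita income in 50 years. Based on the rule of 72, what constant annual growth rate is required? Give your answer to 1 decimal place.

around 1.4%

72 / 50 ≈ 1.44, so about 1.4% annually.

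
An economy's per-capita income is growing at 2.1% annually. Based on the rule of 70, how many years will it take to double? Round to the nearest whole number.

approximately 33 years

70/2.1 ≈ 33.33, so it doubles roughly every 33 years.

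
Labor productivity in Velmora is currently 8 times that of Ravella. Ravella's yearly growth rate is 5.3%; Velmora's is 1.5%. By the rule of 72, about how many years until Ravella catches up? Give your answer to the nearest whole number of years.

Ravella gains on Velmora at 5.3% − 1.5% = 3.8 points a year.
At that relative rate the gap halves every 72/3.8 ≈ 18.95 years.
An 8 times gap closes after 3 halvings: 3 × 18.95 ≈ 57 years.

roughly 57 years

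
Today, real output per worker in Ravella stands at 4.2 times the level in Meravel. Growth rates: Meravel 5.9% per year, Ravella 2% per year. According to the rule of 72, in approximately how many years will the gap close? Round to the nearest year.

around 38 years

What matters is the difference: 3.9 pp.
Rule of 72 on the gap: the ratio halves every 72/3.9 ≈ 18.46 years.
A 4.2 times gap takes log₂(4.2) ≈ 2.07 halvings to close: 2.07 × 18.46 ≈ 38 years.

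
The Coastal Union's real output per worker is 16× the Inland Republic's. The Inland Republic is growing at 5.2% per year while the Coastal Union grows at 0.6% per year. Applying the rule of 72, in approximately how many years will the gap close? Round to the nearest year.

around 63 years

The growth-rate gap is 5.2% − 0.6% = 4.6 percentage points.
So the ratio between them halves every 72/4.6 ≈ 15.65 years.
A 16× gap closes after 4 halvings: 4 × 15.65 ≈ 63 years.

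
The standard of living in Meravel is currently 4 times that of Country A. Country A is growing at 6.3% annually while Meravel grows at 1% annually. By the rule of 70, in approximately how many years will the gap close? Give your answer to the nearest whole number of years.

Country A gains on Meravel at 6.3% − 1% = 5.3 points a year.
At that relative rate the gap halves every 70/5.3 ≈ 13.21 years.
A 4 times gap closes after 2 halvings: 2 × 13.21 ≈ 26 years.

26 years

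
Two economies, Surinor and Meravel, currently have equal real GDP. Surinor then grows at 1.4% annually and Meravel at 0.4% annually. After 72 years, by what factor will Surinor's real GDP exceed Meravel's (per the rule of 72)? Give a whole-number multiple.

Only the 1-point difference matters.
72/1 ≈ 72.00 years per doubling of the ratio; 72 years gives 1.00 doublings, so ≈ 2×.

≈ 2 times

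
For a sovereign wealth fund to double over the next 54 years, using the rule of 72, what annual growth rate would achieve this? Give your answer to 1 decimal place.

72 / 54 ≈ 1.33, so about 1.3% annually.

roughly 1.3%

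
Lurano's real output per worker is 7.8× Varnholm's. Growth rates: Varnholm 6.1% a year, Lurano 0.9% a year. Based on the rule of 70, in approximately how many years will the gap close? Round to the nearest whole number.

The growth-rate gap is 6.1% − 0.9% = 5.2 percentage points.
So the ratio between them halves every 70/5.2 ≈ 13.46 years.
A 7.8× gap takes log₂(7.8) ≈ 2.96 halvings to close: 2.96 × 13.46 ≈ 40 years.

roughly 40 years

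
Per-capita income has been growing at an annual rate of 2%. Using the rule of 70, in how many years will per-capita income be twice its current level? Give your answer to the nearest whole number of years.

≈ 35 years

70/2 ≈ 35.00, so it doubles roughly every 35 years.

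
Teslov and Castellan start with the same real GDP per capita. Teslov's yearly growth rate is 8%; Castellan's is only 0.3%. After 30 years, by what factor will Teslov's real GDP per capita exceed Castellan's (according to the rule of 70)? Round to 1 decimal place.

Teslov pulls ahead at 7.7 pp per year, so the ratio doubles every 70/7.7 ≈ 9.09 years.
In 30 years that's 3.30 doublings: 2^3.30 ≈ 9.8.

approximately 9.8 times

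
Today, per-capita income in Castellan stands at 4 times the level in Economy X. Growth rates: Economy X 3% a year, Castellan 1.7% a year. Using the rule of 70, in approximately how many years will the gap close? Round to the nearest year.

roughly 108 years

Economy X gains on Castellan at 3% − 1.7% = 1.3 points a year.
At that relative rate the gap halves every 70/1.3 ≈ 53.85 years.
A 4 times gap closes after 2 halvings: 2 × 53.85 ≈ 108 years.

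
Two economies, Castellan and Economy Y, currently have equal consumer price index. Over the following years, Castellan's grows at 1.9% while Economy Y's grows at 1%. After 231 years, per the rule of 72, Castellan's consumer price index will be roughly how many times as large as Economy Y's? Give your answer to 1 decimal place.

roughly 7.4 times

Only the 0.9-point difference matters.
72/0.9 ≈ 80.00 years per doubling of the ratio; 231 years gives 2.89 doublings, so ≈ 7.4×.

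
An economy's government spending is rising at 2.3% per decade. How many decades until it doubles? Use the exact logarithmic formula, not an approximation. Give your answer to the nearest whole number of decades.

t = ln(2) / ln(1 + 0.023) = 0.6931 / 0.022739 ≈ 30.48.
≈ 30 decades.

30 decades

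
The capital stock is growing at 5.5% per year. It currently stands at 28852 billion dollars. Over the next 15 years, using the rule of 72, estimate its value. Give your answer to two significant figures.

around 64000 billion dollars

Doubling time ≈ 72/5.5 = 13.09 years.
15 years is 15/13.09 ≈ 1.15 doublings, a factor of 2^1.15 ≈ 2.22.
28852 × 2.22 ≈ 64000 billion dollars.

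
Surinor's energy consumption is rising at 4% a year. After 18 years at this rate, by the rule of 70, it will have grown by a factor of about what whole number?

70/4 ≈ 17.50 years per doubling.
18 years fits 1 doubling: 2^1 = 2.

around 2 times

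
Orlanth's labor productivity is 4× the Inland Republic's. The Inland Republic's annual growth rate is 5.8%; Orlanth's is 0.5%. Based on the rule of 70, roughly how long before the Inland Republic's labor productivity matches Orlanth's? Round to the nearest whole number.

What matters is the difference: 5.3 pp.
Rule of 70 on the gap: the ratio halves every 70/5.3 ≈ 13.21 years.
A 4× gap closes after 2 halvings: 2 × 13.21 ≈ 26 years.

26 years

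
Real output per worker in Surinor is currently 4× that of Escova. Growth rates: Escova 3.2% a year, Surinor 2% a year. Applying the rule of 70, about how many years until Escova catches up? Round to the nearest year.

What matters is the difference: 1.2 pp.
Rule of 70 on the gap: the ratio halves every 70/1.2 ≈ 58.33 years.
A 4× gap closes after 2 halvings: 2 × 58.33 ≈ 117 years.

around 117 years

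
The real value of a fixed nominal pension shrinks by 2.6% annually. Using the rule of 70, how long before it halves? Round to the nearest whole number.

about 27 years

Halving time ≈ 70 / 2.6 = 26.92 → 27 years.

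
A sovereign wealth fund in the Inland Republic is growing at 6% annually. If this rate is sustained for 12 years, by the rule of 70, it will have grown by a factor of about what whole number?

70/6 ≈ 11.67 years per doubling.
12 years fits 1 doubling: 2^1 = 2.

roughly 2 times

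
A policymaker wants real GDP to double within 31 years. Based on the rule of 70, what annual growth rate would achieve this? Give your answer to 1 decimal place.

70 / 31 ≈ 2.26, so about 2.3% annually.

approximately 2.3% annually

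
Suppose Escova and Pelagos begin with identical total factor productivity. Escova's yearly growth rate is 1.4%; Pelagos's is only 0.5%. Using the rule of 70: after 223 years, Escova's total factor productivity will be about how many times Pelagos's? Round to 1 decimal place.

Rate gap = 1.4% − 0.5% = 0.9 points.
The ratio doubles every 70/0.9 ≈ 77.78 years.
223/77.78 ≈ 2.87 doublings → ratio ≈ 2^2.87 ≈ 7.3.

about 7.3 times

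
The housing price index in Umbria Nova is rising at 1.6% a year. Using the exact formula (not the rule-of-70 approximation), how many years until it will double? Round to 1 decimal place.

43.7 years

t = ln(2) / ln(1 + 0.016) = 0.6931 / 0.015873 ≈ 43.67.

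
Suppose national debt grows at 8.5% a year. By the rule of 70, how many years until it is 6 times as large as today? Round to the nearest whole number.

One doubling takes 70/8.5 = 8.24 years.
Reaching 6× takes log₂(6) ≈ 2.58 doublings.
2.58 × 8.24 ≈ 21 years.

≈ 21 years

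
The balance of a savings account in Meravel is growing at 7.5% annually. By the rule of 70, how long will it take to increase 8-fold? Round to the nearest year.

At 7.5% it doubles every 70/7.5 ≈ 9.33 years.
8× is 3 doublings, so 3 × 9.33 ≈ 28 years.

around 28 years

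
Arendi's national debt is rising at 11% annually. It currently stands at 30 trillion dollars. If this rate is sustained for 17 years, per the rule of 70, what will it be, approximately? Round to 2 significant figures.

190 trillion dollars

Doubling time ≈ 70/11 = 6.36 years.
17 years is 17/6.36 ≈ 2.67 doublings, a factor of 2^2.67 ≈ 6.36.
30 × 6.36 ≈ 190 trillion dollars.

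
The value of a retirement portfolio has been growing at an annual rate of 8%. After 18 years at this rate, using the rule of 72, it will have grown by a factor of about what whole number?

At 8% one doubling takes ≈ 9.00 years; 18 years is 2 of them, so ×4.

around 4 times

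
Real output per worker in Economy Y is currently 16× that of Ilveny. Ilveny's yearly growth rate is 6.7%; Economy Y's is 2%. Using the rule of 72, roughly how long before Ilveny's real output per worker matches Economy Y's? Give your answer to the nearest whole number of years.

What matters is the difference: 4.7 pp.
Rule of 72 on the gap: the ratio halves every 72/4.7 ≈ 15.32 years.
A 16× gap closes after 4 halvings: 4 × 15.32 ≈ 61 years.

approximately 61 years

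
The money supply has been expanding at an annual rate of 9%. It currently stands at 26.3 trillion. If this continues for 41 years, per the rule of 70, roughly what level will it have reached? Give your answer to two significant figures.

Doubling time ≈ 70/9 = 7.78 years.
41 years is 41/7.78 ≈ 5.27 doublings, a factor of 2^5.27 ≈ 38.59.
26.3 × 38.59 ≈ 1000 trillion.

≈ 1000 trillion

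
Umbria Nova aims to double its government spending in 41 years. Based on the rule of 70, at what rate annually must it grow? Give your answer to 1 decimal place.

70 / 41 ≈ 1.71, so about 1.7% annually.

roughly 1.7%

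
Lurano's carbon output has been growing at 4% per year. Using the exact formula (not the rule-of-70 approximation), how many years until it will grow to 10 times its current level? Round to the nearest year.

59 years

t = ln(10) / ln(1 + 0.04) = 2.3026 / 0.039221 ≈ 58.71.
≈ 59 years.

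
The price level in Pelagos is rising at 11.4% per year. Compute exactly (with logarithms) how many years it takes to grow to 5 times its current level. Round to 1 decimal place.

t = ln(5) / ln(1 + 0.114) = 1.6094 / 0.107957 ≈ 14.91.

14.9 years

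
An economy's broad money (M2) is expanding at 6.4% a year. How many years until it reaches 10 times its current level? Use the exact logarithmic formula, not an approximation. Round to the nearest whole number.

37 years

t = ln(10) / ln(1 + 0.064) = 2.3026 / 0.062035 ≈ 37.12.
≈ 37 years.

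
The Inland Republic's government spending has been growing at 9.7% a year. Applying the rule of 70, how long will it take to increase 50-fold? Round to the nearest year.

approximately 41 years

One doubling takes 70/9.7 = 7.22 years.
50× is log₂ 50 ≈ 5.64 doublings, so ≈ 5.64 × 7.22 = 41 years.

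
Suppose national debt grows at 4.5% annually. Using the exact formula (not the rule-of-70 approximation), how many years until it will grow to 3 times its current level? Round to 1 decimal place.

t = ln(3) / ln(1 + 0.045) = 1.0986 / 0.044017 ≈ 24.96.

25.0 years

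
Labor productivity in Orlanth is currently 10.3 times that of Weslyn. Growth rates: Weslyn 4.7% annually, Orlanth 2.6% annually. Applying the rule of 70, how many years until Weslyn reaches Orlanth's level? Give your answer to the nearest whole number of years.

around 112 years

Weslyn gains on Orlanth at 4.7% − 2.6% = 2.1 points a year.
At that relative rate the gap halves every 70/2.1 ≈ 33.33 years.
A 10.3 times gap takes log₂(10.3) ≈ 3.36 halvings to close: 3.36 × 33.33 ≈ 112 years.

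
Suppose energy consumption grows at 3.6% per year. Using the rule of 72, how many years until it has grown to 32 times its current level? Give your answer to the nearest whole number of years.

One doubling takes 72/3.6 = 20.00 years.
32 = 2^5, so 5 doublings → 100 years.

100 years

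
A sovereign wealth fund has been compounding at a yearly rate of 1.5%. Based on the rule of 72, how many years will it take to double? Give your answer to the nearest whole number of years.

about 48 years

72/1.5 ≈ 48.00, so it doubles roughly every 48 years.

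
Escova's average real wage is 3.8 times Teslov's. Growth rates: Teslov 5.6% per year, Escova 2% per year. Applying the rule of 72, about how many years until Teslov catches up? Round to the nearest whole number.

Teslov gains on Escova at 5.6% − 2% = 3.6 points a year.
At that relative rate the gap halves every 72/3.6 ≈ 20.00 years.
A 3.8 times gap takes log₂(3.8) ≈ 1.93 halvings to close: 1.93 × 20.00 ≈ 39 years.

around 39 years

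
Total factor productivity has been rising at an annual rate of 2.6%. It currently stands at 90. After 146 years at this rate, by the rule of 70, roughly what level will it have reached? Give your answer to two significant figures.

around 3900

Doubling time ≈ 70/2.6 = 26.92 years.
146 years is 146/26.92 ≈ 5.42 doublings, a factor of 2^5.42 ≈ 42.81.
90 × 42.81 ≈ 3900.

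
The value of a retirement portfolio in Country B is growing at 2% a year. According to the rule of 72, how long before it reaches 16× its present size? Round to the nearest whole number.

At 2% it doubles every 72/2 ≈ 36.00 years.
16 = 2^4, so 4 doublings → 144 years.

approximately 144 years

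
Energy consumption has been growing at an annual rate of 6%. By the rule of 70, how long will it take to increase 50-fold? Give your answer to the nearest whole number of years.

approximately 66 years

At 6% it doubles every 70/6 ≈ 11.67 years.
50× is log₂ 50 ≈ 5.64 doublings, so ≈ 5.64 × 11.67 = 66 years.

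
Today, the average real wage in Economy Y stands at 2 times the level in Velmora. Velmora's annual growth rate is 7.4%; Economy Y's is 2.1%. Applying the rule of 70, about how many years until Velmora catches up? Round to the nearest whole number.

≈ 13 years

Velmora gains on Economy Y at 7.4% − 2.1% = 5.3 points a year.
At that relative rate the gap halves every 70/5.3 ≈ 13.21 years.
A 2 times gap closes after 1 halving: 1 × 13.21 ≈ 13 years.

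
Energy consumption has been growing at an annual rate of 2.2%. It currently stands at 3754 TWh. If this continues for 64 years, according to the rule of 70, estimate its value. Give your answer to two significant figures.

15000 TWh

Doubling time ≈ 70/2.2 = 31.82 years.
64 years is 64/31.82 ≈ 2.01 doublings, a factor of 2^2.01 ≈ 4.03.
3754 × 4.03 ≈ 15000 TWh.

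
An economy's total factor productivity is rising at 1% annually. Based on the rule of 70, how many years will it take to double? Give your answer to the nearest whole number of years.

roughly 70 years

Doubling time ≈ 70 / 1 = 70.00 years.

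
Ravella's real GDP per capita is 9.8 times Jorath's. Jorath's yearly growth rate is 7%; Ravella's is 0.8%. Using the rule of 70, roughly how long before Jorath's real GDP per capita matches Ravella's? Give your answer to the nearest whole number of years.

approximately 37 years

What matters is the difference: 6.2 pp.
Rule of 70 on the gap: the ratio halves every 70/6.2 ≈ 11.29 years.
A 9.8 times gap takes log₂(9.8) ≈ 3.29 halvings to close: 3.29 × 11.29 ≈ 37 years.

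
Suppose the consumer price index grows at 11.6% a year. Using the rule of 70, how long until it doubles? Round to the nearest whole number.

roughly 6 years

Doubling time ≈ 70 / 11.6 = 6.03 years.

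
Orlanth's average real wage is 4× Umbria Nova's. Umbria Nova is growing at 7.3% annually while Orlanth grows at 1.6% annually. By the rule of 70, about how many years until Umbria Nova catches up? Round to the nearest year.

about 25 years

What matters is the difference: 5.7 pp.
Rule of 70 on the gap: the ratio halves every 70/5.7 ≈ 12.28 years.
A 4× gap closes after 2 halvings: 2 × 12.28 ≈ 25 years.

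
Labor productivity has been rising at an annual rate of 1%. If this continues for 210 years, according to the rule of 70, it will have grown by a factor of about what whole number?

At 1% one doubling takes ≈ 70.00 years; 210 years is 3 of them, so ×8.

about 8 times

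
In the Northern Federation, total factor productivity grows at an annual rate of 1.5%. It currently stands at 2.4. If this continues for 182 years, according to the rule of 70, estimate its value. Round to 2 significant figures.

around 36

Doubling time ≈ 70/1.5 = 46.67 years.
182 years is 182/46.67 ≈ 3.90 doublings, a factor of 2^3.90 ≈ 14.93.
2.4 × 14.93 ≈ 36.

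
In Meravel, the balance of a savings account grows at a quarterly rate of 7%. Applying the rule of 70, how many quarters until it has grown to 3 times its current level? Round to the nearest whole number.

At 7% it doubles every 70/7 ≈ 10.00 quarters.
3× is log₂ 3 ≈ 1.58 doublings, so ≈ 1.58 × 10.00 = 16 quarters.

≈ 16 quarters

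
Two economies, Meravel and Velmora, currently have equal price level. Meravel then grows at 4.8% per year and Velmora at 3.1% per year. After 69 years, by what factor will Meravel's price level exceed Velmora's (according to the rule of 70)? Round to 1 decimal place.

around 3.2 times

Rate gap = 4.8% − 3.1% = 1.7 points.
The ratio doubles every 70/1.7 ≈ 41.18 years.
69/41.18 ≈ 1.68 doublings → ratio ≈ 2^1.68 ≈ 3.2.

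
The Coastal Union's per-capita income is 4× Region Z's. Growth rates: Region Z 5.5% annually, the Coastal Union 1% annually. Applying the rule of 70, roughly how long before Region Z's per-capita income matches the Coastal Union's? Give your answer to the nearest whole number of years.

31 years

The growth-rate gap is 5.5% − 1% = 4.5 percentage points.
So the ratio between them halves every 70/4.5 ≈ 15.56 years.
A 4× gap closes after 2 halvings: 2 × 15.56 ≈ 31 years.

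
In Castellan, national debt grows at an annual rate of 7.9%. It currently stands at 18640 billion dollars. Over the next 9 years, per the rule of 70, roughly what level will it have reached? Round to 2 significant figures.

Doubling time ≈ 70/7.9 = 8.86 years.
9 years is 9/8.86 ≈ 1.02 doublings, a factor of 2^1.02 ≈ 2.03.
18640 × 2.03 ≈ 38000 billion dollars.

around 38000 billion dollars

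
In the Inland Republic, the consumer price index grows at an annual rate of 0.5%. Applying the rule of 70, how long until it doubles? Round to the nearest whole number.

At 0.5%, doubling takes about 70/0.5 = 140.00 years.

roughly 140 years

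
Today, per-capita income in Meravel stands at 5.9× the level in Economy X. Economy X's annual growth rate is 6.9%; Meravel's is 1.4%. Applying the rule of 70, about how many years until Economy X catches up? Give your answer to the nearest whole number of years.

Economy X gains on Meravel at 6.9% − 1.4% = 5.5 points a year.
At that relative rate the gap halves every 70/5.5 ≈ 12.73 years.
A 5.9× gap takes log₂(5.9) ≈ 2.56 halvings to close: 2.56 × 12.73 ≈ 33 years.

roughly 33 years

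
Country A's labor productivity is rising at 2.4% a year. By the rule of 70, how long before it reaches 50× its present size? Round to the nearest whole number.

roughly 165 years

One doubling takes 70/2.4 = 29.17 years.
Reaching 50× takes log₂(50) ≈ 5.64 doublings.
5.64 × 29.17 ≈ 165 years.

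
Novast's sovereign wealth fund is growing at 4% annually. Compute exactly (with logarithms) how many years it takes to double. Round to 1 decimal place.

t = ln(2) / ln(1 + 0.04) = 0.6931 / 0.039221 ≈ 17.67.

17.7 years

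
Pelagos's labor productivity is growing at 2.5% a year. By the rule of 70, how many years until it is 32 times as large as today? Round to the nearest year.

around 140 years

At 2.5% it doubles every 70/2.5 ≈ 28.00 years.
Getting to 32× needs 5 doublings: 5 × 28.00 ≈ 140 years.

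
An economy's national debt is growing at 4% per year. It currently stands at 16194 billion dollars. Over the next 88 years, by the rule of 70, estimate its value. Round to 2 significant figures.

Doubling time ≈ 70/4 = 17.50 years.
88 years is 88/17.50 ≈ 5.03 doublings, a factor of 2^5.03 ≈ 32.67.
16194 × 32.67 ≈ 530000 billion dollars.

530000 billion dollars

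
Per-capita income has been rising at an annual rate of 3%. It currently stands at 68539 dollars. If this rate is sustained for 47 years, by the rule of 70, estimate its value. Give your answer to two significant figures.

roughly 280000 dollars

It doubles every 70/3 ≈ 23.33 years, so 47 years is 2.01 doublings.
2^2.01 ≈ 4.03; 68539 × 4.03 ≈ 280000 dollars.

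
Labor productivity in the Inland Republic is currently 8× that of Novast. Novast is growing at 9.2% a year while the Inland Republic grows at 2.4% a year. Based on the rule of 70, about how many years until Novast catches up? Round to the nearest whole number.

31 years

What matters is the difference: 6.8 pp.
Rule of 70 on the gap: the ratio halves every 70/6.8 ≈ 10.29 years.
An 8× gap closes after 3 halvings: 3 × 10.29 ≈ 31 years.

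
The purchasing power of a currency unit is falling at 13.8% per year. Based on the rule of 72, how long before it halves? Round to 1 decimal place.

The rule works in reverse for decay: 72/13.8 ≈ 5.22 years to halve.

roughly 5.2 years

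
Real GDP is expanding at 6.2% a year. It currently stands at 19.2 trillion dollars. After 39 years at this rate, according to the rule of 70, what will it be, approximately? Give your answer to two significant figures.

210 trillion dollars

It doubles every 70/6.2 ≈ 11.29 years, so 39 years is 3.45 doublings.
2^3.45 ≈ 10.93; 19.2 × 10.93 ≈ 210 trillion dollars.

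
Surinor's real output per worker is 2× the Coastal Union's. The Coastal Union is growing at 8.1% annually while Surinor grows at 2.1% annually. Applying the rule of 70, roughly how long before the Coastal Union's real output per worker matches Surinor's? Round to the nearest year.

about 12 years

What matters is the difference: 6 pp.
Rule of 70 on the gap: the ratio halves every 70/6 ≈ 11.67 years.
A 2× gap closes after 1 halving: 1 × 11.67 ≈ 12 years.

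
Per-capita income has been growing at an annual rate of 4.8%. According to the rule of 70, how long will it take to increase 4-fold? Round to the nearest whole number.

One doubling takes 70/4.8 = 14.58 years.
4× is 2 doublings, so 2 × 14.58 ≈ 29 years.

about 29 years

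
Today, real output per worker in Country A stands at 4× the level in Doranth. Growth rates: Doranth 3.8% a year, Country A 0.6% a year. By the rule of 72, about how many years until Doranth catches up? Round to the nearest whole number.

What matters is the difference: 3.2 pp.
Rule of 72 on the gap: the ratio halves every 72/3.2 ≈ 22.50 years.
A 4× gap closes after 2 halvings: 2 × 22.50 ≈ 45 years.

45 years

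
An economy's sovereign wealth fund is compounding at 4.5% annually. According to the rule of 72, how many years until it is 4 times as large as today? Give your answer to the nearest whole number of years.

At 4.5% it doubles every 72/4.5 ≈ 16.00 years.
Getting to 4× needs 2 doublings: 2 × 16.00 ≈ 32 years.

≈ 32 years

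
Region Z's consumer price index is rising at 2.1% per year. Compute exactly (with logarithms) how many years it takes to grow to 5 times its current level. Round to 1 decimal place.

t = ln(5) / ln(1 + 0.021) = 1.6094 / 0.020783 ≈ 77.44.

77.4 years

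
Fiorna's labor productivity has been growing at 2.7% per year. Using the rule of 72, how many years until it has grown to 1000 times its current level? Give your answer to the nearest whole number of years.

One doubling takes 72/2.7 = 26.67 years.
1000× is log₂ 1000 ≈ 9.97 doublings, so ≈ 9.97 × 26.67 = 266 years.

approximately 266 years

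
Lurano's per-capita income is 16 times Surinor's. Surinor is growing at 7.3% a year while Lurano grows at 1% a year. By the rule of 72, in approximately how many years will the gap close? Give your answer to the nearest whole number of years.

The growth-rate gap is 7.3% − 1% = 6.3 percentage points.
So the ratio between them halves every 72/6.3 ≈ 11.43 years.
A 16 times gap closes after 4 halvings: 4 × 11.43 ≈ 46 years.

about 46 years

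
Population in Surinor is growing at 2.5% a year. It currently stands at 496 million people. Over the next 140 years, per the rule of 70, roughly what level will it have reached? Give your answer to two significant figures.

around 16000 million people

It doubles every 70/2.5 ≈ 28.00 years, so 140 years is 5.00 doublings.
2^5.00 ≈ 32.00; 496 × 32.00 ≈ 16000 million people.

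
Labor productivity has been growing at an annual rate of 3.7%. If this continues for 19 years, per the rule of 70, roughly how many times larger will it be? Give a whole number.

At 3.7% one doubling takes ≈ 18.92 years; 19 years is 1 of them, so ×2.

≈ 2 times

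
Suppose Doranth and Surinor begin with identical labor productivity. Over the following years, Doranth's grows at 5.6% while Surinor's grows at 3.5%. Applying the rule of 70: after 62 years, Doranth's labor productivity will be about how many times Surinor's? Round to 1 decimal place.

3.6 times

Rate gap = 5.6% − 3.5% = 2.1 points.
The ratio doubles every 70/2.1 ≈ 33.33 years.
62/33.33 ≈ 1.86 doublings → ratio ≈ 2^1.86 ≈ 3.6.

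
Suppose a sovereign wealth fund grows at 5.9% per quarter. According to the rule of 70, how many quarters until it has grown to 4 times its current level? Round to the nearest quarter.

around 24 quarters

One doubling takes 70/5.9 = 11.86 quarters.
4× is 2 doublings, so 2 × 11.86 ≈ 24 quarters.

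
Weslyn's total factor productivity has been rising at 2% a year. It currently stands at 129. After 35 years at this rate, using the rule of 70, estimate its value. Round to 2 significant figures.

260

It doubles every 70/2 ≈ 35.00 years, so 35 years is 1.00 doublings.
2^1.00 ≈ 2.00; 129 × 2.00 ≈ 260.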